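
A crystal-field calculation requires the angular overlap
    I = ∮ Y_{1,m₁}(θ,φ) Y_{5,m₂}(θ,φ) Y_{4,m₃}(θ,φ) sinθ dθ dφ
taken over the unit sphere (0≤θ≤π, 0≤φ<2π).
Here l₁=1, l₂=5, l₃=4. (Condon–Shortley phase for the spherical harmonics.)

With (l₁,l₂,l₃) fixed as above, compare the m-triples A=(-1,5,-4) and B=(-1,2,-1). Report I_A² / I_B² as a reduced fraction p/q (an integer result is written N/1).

Shared (l₁,l₂,l₃)=(1,5,4): N and (l;000)² cancel in I_A²/I_B².
A: Δ = 2!·0!·8!/11! = 1/495; Racah Σ t=2..2: t=2:+1/80640 = 1/80640; ⇒ 3j(1 5 4; -1 5 -4)² = 1/11, sgn +1
B: Δ = 2!·0!·8!/11! = 1/495; Racah Σ t=2..2: t=2:+1/1440 = 1/1440; ⇒ 3j(1 5 4; -1 2 -1)² = 7/165, sgn -1
I_A²/I_B² = (1/11)/(7/165) = 15/7

15/7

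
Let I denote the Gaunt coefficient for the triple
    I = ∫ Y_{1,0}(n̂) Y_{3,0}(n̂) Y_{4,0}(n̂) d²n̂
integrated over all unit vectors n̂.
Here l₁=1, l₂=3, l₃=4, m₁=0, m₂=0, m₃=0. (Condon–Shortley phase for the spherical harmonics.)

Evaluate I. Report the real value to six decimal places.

Checks pass: Σm=0; 8 even; l₃=4∈[2,4].
(2·1+1)(2·3+1)(2·4+1) = 189
Δ: 0! 2! 6! / 9! → 1/252
sum: t=0:+1/36 = 1/36
3j²(1 3 4; 0 0 0) = Δ·Π!·Σ² = 4/63  (sign +1)
(m-triple is (0,0,0) — same symbol as above.)
combine: 4πI² = 189·4/63·4/63 = 16/21
take √, sign +1: I = 0.24623252

0.246233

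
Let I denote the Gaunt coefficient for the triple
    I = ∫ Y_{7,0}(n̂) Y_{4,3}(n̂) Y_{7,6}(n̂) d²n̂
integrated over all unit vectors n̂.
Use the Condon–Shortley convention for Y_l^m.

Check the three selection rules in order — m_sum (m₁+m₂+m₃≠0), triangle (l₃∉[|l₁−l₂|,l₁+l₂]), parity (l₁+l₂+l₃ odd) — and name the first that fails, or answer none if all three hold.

m_sum

Σmᵢ = 9  ✗
l₃∈[|l₁−l₂|,l₁+l₂]=[3,11], have l₃=7
Σlᵢ = 18 ⇒ even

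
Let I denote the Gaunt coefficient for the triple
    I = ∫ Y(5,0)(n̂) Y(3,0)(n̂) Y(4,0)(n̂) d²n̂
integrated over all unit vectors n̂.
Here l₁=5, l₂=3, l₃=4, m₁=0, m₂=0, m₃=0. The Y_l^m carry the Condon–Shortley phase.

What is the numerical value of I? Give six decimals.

0.148374

Checks pass: Σm=0; 12 even; l₃=4∈[2,8].
(2·5+1)(2·3+1)(2·4+1) = 693
Δ: 4! 6! 2! / 13! → 1/180180
sum: t=1:−1/576 t=2:+1/144 t=3:−1/576 = 1/288
3j²(5 3 4; 0 0 0) = Δ·Π!·Σ² = 20/1001  (sign +1)
(m-triple is (0,0,0) — same symbol as above.)
combine: 4πI² = 693·20/1001·20/1001 = 3600/13013
take √, sign +1: I = 0.14837393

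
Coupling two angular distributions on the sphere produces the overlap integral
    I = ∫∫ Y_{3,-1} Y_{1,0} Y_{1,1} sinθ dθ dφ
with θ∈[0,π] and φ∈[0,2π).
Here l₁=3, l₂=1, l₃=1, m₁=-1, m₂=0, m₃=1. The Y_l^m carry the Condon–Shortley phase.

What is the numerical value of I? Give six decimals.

0.000000

|3−1|≤1≤3+1 violated ⇒ I = 0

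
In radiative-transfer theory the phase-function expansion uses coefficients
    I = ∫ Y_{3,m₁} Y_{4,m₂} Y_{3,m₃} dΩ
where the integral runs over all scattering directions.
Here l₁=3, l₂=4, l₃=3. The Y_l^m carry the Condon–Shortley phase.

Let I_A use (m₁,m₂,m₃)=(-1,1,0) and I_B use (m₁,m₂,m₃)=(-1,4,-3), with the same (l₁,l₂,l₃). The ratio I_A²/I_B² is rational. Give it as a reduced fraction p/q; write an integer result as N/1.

Same 3,4,3: normalisation and zero-m 3j drop out of the ratio.
A: Δ: 4! 2! 4! / 11! → 1/34650; sum: t=2:+1/48 t=3:−1/24 t=4:+1/288 = -5/288; 3j²(3 4 3; -1 1 0) = Δ·Π!·Σ² = 5/462  (sign +1)
B: Δ: 4! 2! 4! / 11! → 1/34650; sum: t=4:+1/1152 = 1/1152; 3j²(3 4 3; -1 4 -3) = Δ·Π!·Σ² = 1/33  (sign +1)
I_A²/I_B² = (5/462)/(1/33) = 5/14

5/14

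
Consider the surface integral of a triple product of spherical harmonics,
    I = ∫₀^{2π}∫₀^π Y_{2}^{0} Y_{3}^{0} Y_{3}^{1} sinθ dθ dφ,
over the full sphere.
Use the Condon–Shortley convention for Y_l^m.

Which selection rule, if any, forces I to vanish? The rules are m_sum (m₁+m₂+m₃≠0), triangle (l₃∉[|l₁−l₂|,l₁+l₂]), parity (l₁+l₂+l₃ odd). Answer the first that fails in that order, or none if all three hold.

azimuthal sum: 0 + 0 + 1 = 1  ✗
1 ≤ 3 ≤ 5 (triangle on l)
L = 2 + 3 + 3 = 8 (even)

m_sum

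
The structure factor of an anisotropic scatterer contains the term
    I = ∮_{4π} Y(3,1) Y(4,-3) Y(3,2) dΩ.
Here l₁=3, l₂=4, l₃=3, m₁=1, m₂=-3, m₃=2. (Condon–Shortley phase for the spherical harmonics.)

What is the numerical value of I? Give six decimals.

-0.095955

Checks pass: Σm=0; 10 even; l₃=3∈[1,7].
(2·3+1)(2·4+1)(2·3+1) = 441
Δ: 4! 2! 4! / 11! → 1/34650
sum: t=1:−1/72 t=2:+1/16 t=3:−1/72 = 5/144
3j²(3 4 3; 0 0 0) = Δ·Π!·Σ² = 2/77  (sign -1)
sum: t=0:+1/288 t=1:−1/144 = -1/288
3j²(3 4 3; 1 -3 2) = Δ·Π!·Σ² = 1/99  (sign +1)
combine: 4πI² = 441·2/77·1/99 = 14/121
take √, sign -1: I = -0.09595473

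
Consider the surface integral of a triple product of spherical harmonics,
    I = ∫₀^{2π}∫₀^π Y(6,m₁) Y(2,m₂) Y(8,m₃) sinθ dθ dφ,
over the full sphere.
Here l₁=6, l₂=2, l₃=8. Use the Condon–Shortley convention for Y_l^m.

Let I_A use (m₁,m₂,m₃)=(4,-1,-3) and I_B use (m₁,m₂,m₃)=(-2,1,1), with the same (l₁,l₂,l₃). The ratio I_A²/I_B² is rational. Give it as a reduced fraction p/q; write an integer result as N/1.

22/63

Shared (l₁,l₂,l₃)=(6,2,8): N and (l;000)² cancel in I_A²/I_B².
A: Δ = 0!·12!·4!/17! = 1/30940; Racah Σ t=0..0: t=0:+1/43545600 = 1/43545600; ⇒ 3j(6 2 8; 4 -1 -3)² = 11/3094, sgn -1
B: Δ = 0!·12!·4!/17! = 1/30940; Racah Σ t=0..0: t=0:+1/5806080 = 1/5806080; ⇒ 3j(6 2 8; -2 1 1)² = 9/884, sgn -1
I_A²/I_B² = (11/3094)/(9/884) = 22/63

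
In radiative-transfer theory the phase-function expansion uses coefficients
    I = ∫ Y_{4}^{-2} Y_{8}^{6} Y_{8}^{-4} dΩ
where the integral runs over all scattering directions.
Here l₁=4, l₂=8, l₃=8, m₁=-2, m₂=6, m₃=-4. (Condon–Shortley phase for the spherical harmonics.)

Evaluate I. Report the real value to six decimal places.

Checks pass: Σm=0; 20 even; l₃=8∈[4,12].
(2·4+1)(2·8+1)(2·8+1) = 2601
Δ: 4! 4! 12! / 21! → 1/185175900
sum: t=0:+1/557383680 t=1:−1/21772800 t=2:+1/8294400 t=3:−1/21772800 t=4:+1/557383680 = 1/30965760
3j²(4 8 8; 0 0 0) = Δ·Π!·Σ² = 36/4199  (sign +1)
sum: t=2:+1/45984153600 t=3:−1/1437004800 t=4:+1/696729600 = 1/1313832960
3j²(4 8 8; -2 6 -4) = Δ·Π!·Σ² = 35/3876  (sign +1)
combine: 4πI² = 2601·36/4199·35/3876 = 945/4693
take √, sign +1: I = 0.12658601

0.126586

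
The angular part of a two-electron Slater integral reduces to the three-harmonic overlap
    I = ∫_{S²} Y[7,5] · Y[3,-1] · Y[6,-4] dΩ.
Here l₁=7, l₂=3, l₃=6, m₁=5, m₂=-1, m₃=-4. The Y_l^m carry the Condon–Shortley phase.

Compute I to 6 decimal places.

Checks pass: Σm=0; 16 even; l₃=6∈[4,10].
(2·7+1)(2·3+1)(2·6+1) = 1365
Δ: 4! 10! 2! / 17! → 1/2042040
sum: t=1:−1/207360 t=2:+1/57600 t=3:−1/207360 = 1/129600
3j²(7 3 6; 0 0 0) = Δ·Π!·Σ² = 168/12155  (sign +1)
sum: t=0:+1/3870720 t=1:−1/2177280 t=2:+1/29030400 = -29/174182400
3j²(7 3 6; 5 -1 -4) = Δ·Π!·Σ² = 841/185640  (sign -1)
combine: 4πI² = 1365·168/12155·841/185640 = 17661/206635
take √, sign -1: I = -0.08247091

-0.082471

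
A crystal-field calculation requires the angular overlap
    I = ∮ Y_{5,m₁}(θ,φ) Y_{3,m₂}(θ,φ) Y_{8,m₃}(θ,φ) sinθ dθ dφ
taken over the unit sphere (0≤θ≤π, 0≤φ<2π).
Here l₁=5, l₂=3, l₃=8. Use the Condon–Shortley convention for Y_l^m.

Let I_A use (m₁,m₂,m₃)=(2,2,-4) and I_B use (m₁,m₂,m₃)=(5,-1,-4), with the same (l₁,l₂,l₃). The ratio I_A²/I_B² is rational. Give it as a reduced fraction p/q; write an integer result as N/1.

Shared (l₁,l₂,l₃)=(5,3,8): N and (l;000)² cancel in I_A²/I_B².
A: Δ = 0!·10!·6!/17! = 1/136136; Racah Σ t=0..0: t=0:+1/3628800 = 1/3628800; ⇒ 3j(5 3 8; 2 2 -4)² = 36/1547, sgn +1
B: Δ = 0!·10!·6!/17! = 1/136136; Racah Σ t=0..0: t=0:+1/174182400 = 1/174182400; ⇒ 3j(5 3 8; 5 -1 -4)² = 3/6188, sgn +1
I_A²/I_B² = (36/1547)/(3/6188) = 48/1

48/1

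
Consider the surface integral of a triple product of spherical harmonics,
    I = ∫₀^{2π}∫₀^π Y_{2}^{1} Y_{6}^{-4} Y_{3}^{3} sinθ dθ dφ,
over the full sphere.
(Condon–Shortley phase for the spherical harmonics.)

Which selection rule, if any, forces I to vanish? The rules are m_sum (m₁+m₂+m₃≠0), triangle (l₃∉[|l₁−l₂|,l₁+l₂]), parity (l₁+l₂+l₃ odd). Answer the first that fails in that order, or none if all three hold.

azimuthal sum: 1 − 4 + 3 = 0  ✓
4 ≤ 3 ≤ 8 (triangle on l)  ✗
L = 2 + 6 + 3 = 11 (odd)

triangle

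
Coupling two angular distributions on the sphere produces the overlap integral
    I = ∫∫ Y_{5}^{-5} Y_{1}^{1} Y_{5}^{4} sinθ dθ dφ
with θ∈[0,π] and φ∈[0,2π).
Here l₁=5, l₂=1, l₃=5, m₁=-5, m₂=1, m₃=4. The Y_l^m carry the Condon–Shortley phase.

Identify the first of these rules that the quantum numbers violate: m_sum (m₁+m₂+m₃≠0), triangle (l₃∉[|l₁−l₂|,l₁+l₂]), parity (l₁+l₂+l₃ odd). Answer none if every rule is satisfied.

parity

m₁+m₂+m₃ = -5 + 1 + 4 = 0  ✓
triangle: |5−1|=4 ≤ l₃=5 ≤ 5+1=6  ✓
parity: l₁+l₂+l₃ = 11 is odd  ✗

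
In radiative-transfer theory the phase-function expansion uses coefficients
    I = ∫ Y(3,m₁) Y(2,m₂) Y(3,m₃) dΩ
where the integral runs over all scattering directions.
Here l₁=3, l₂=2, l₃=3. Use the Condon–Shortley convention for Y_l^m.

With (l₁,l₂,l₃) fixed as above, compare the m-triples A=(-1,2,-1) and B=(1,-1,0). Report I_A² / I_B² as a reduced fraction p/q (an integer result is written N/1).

Shared (l₁,l₂,l₃)=(3,2,3): N and (l;000)² cancel in I_A²/I_B².
A: Δ = 2!·4!·2!/9! = 1/3780; Racah Σ t=2..2: t=2:+1/16 = 1/16; ⇒ 3j(3 2 3; -1 2 -1)² = 2/35, sgn +1
B: Δ = 2!·4!·2!/9! = 1/3780; Racah Σ t=0..1: t=0:+1/8 t=1:−1/12 = 1/24; ⇒ 3j(3 2 3; 1 -1 0)² = 1/210, sgn -1
I_A²/I_B² = (2/35)/(1/210) = 12/1

12/1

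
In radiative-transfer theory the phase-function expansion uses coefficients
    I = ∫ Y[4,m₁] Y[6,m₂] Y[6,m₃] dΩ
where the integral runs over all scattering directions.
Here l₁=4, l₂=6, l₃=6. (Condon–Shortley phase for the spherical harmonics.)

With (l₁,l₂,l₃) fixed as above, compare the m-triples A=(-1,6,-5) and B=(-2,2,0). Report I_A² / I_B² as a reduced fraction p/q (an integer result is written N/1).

45/14

l's match ⇒ only the (l;m) 3-j factors differ between A and B.
A: triangle coeff Δ(4,6,6) = 1/15315300; Σ_t [4,4]: t=4:+1/5806080 = 1/5806080; (3j)²=165/6188 [(4 6 6; -1 6 -5)], sign=-1
B: triangle coeff Δ(4,6,6) = 1/15315300; Σ_t [2,4]: t=2:+1/138240 t=3:−1/25920 t=4:+1/55296 = -11/829440; (3j)²=11/1326 [(4 6 6; -2 2 0)], sign=-1
I_A²/I_B² = (165/6188)/(11/1326) = 45/14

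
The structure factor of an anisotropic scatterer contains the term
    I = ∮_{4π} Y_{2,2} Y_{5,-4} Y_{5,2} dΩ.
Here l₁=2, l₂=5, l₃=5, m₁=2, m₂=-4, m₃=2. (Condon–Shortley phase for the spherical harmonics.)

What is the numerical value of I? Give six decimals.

-0.137240

m-sum 0 ✓  L=12 even ✓  3≤5≤7 ✓
Π(2lᵢ+1) = 5×11×11 = 605
triangle coeff Δ(2,5,5) = 1/38610
Σ_t [0,2]: t=0:+1/2880 t=1:−1/576 t=2:+1/2880 = -1/960
(3j)²=10/429 [(2 5 5; 0 0 0)], sign=+1
Σ_t [0,0]: t=0:+1/20160 = 1/20160
(3j)²=12/715 [(2 5 5; 2 -4 2)], sign=-1
⇒ 4πI² = 40/169
I = (-1)√(40/169/(4π)) = -0.13724032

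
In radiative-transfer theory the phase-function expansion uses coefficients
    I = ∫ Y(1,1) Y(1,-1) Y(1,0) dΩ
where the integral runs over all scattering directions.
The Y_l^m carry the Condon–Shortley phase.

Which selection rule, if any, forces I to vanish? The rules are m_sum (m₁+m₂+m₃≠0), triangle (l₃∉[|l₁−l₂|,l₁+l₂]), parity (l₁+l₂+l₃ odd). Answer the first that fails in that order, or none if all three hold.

parity

m₁+m₂+m₃ = 1 − 1 + 0 = 0  ✓
triangle: |1−1|=0 ≤ l₃=1 ≤ 1+1=2  ✓
parity: l₁+l₂+l₃ = 3 is odd  ✗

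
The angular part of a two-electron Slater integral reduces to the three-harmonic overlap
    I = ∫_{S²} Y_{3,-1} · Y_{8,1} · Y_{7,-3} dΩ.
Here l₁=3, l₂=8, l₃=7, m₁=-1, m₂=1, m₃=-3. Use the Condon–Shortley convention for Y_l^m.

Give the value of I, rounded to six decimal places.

0.000000

m-sum = -1 + 1 − 3 = -3 ≠ 0 ⇒ I = 0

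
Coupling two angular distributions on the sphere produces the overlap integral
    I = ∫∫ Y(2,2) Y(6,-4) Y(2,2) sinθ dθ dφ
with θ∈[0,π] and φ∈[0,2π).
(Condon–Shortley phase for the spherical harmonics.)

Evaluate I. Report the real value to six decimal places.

triangle: need 4≤l₃≤8, have 2; I=0

0.000000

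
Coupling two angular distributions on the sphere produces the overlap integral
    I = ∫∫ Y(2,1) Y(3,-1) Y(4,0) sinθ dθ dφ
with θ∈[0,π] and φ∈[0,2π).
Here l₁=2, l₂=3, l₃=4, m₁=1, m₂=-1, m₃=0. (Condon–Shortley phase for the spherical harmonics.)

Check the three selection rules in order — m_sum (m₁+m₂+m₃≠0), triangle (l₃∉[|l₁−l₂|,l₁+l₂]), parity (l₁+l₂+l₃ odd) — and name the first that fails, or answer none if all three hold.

azimuthal sum: 1 − 1 + 0 = 0  ✓
1 ≤ 4 ≤ 5 (triangle on l)  ✓
L = 2 + 3 + 4 = 9 (odd)  ✗

parity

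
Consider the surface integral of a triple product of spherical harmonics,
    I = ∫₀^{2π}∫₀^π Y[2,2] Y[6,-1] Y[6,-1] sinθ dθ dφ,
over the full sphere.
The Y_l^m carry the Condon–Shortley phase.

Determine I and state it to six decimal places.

0.196649

Checks pass: Σm=0; 14 even; l₃=6∈[4,8].
(2·2+1)(2·6+1)(2·6+1) = 845
Δ: 2! 2! 10! / 15! → 1/90090
sum: t=0:+1/69120 t=1:−1/14400 t=2:+1/69120 = -7/172800
3j²(2 6 6; 0 0 0) = Δ·Π!·Σ² = 14/715  (sign -1)
sum: t=0:+1/57600 = 1/57600
3j²(2 6 6; 2 -1 -1) = Δ·Π!·Σ² = 21/715  (sign -1)
combine: 4πI² = 845·14/715·21/715 = 294/605
take √, sign +1: I = 0.19664868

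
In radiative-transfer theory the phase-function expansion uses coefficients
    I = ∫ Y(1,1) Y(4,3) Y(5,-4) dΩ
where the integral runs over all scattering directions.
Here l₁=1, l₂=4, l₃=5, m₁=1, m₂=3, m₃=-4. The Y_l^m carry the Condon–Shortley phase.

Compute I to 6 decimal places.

0.294638

m-sum 0 ✓  L=10 even ✓  3≤5≤5 ✓
Π(2lᵢ+1) = 3×9×11 = 297
triangle coeff Δ(1,4,5) = 1/495
Σ_t [0,0]: t=0:+1/576 = 1/576
(3j)²=5/99 [(1 4 5; 0 0 0)], sign=-1
Σ_t [0,0]: t=0:+1/10080 = 1/10080
(3j)²=4/55 [(1 4 5; 1 3 -4)], sign=-1
⇒ 4πI² = 12/11
I = (+1)√(12/11/(4π)) = 0.29463840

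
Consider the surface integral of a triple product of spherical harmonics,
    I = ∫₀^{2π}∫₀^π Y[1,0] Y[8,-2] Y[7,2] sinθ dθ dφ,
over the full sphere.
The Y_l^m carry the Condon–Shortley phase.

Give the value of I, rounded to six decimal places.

Rules hold: Σm=0, L=16 even, 7≤7≤9.
N = 3·17·15 = 765
Δ = 2!·0!·14!/17! = 1/2040
Racah Σ t=1..1: t=1:−1/25401600 = -1/25401600
⇒ 3j(1 8 7; 0 0 0)² = 8/255, sgn +1
Racah Σ t=1..1: t=1:−1/43545600 = -1/43545600
⇒ 3j(1 8 7; 0 -2 2)² = 1/34, sgn +1
4πI² = N·(3j₀)²·(3jₘ)² = 12/17
I = +1·√(0.705882/4π) = 0.23700703

0.237007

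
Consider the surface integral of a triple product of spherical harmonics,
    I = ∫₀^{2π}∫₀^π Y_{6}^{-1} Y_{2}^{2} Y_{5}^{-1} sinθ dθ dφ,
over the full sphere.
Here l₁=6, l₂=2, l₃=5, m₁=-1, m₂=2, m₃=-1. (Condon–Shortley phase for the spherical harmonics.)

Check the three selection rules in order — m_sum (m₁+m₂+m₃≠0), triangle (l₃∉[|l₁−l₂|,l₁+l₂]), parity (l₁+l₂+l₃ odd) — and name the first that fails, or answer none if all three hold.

m₁+m₂+m₃ = -1 + 2 − 1 = 0  ✓
triangle: |6−2|=4 ≤ l₃=5 ≤ 6+2=8  ✓
parity: l₁+l₂+l₃ = 13 is odd  ✗

parity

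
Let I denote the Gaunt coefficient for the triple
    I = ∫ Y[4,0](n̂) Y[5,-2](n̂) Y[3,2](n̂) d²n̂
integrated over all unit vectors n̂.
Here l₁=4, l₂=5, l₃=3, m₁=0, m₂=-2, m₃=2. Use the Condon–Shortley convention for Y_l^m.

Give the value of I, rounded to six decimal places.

Rules hold: Σm=0, L=12 even, 1≤3≤9.
N = 9·11·7 = 693
Δ = 6!·2!·4!/13! = 1/180180
Racah Σ t=2..4: t=2:+1/576 t=3:−1/144 t=4:+1/576 = -1/288
⇒ 3j(4 5 3; 0 0 0)² = 20/1001, sgn +1
Racah Σ t=2..3: t=2:+1/576 t=3:−1/864 = 1/1728
⇒ 3j(4 5 3; 0 -2 2)² = 5/1287, sgn -1
4πI² = N·(3j₀)²·(3jₘ)² = 100/1859
I = -1·√(0.0537924/4π) = -0.06542675

-0.065427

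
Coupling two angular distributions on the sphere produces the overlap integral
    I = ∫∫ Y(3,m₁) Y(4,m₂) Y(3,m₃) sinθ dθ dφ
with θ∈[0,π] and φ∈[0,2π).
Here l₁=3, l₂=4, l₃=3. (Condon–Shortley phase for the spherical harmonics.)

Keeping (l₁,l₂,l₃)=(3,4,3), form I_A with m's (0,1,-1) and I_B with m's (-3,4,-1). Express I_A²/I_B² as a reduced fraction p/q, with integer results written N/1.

Same 3,4,3: normalisation and zero-m 3j drop out of the ratio.
A: Δ: 4! 2! 4! / 11! → 1/34650; sum: t=1:−1/288 t=2:+1/24 t=3:−1/48 = 5/288; 3j²(3 4 3; 0 1 -1) = Δ·Π!·Σ² = 5/462  (sign +1)
B: Δ: 4! 2! 4! / 11! → 1/34650; sum: t=4:+1/1152 = 1/1152; 3j²(3 4 3; -3 4 -1) = Δ·Π!·Σ² = 1/33  (sign +1)
I_A²/I_B² = (5/462)/(1/33) = 5/14

5/14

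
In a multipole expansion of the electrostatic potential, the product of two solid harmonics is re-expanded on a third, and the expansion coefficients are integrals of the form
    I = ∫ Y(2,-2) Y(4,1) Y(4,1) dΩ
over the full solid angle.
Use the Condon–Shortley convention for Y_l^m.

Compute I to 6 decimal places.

Rules hold: Σm=0, L=10 even, 2≤4≤6.
N = 5·9·9 = 405
Δ = 2!·2!·6!/11! = 1/13860
Racah Σ t=0..2: t=0:+1/192 t=1:−1/36 t=2:+1/192 = -5/288
⇒ 3j(2 4 4; 0 0 0)² = 20/693, sgn -1
Racah Σ t=2..2: t=2:+1/144 = 1/144
⇒ 3j(2 4 4; -2 1 1)² = 10/231, sgn -1
4πI² = N·(3j₀)²·(3jₘ)² = 3000/5929
I = +1·√(0.505988/4π) = 0.20066192

0.200662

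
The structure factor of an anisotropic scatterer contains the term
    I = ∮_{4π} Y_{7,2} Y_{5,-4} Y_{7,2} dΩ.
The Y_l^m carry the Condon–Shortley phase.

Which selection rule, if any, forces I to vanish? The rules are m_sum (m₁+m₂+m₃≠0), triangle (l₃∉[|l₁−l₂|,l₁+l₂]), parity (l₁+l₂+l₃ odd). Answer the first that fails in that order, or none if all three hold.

m₁+m₂+m₃ = 2 − 4 + 2 = 0  ✓
triangle: |7−5|=2 ≤ l₃=7 ≤ 7+5=12  ✓
parity: l₁+l₂+l₃ = 19 is odd  ✗

parity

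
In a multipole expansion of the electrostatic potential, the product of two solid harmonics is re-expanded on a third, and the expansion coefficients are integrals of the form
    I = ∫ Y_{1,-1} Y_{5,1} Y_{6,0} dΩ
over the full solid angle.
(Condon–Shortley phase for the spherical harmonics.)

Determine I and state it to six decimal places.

0.158246

m-sum 0 ✓  L=12 even ✓  4≤6≤6 ✓
Π(2lᵢ+1) = 3×11×13 = 429
triangle coeff Δ(1,5,6) = 1/858
Σ_t [0,0]: t=0:+1/14400 = 1/14400
(3j)²=6/143 [(1 5 6; 0 0 0)], sign=+1
Σ_t [0,0]: t=0:+1/34560 = 1/34560
(3j)²=5/286 [(1 5 6; -1 1 0)], sign=+1
⇒ 4πI² = 45/143
I = (+1)√(45/143/(4π)) = 0.15824621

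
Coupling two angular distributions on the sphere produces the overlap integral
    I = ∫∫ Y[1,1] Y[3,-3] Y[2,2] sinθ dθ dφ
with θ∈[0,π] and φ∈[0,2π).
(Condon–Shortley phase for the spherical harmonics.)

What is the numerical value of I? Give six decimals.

m-sum 0 ✓  L=6 even ✓  2≤2≤4 ✓
Π(2lᵢ+1) = 3×7×5 = 105
triangle coeff Δ(1,3,2) = 1/105
Σ_t [1,1]: t=1:−1/4 = -1/4
(3j)²=3/35 [(1 3 2; 0 0 0)], sign=-1
Σ_t [0,0]: t=0:+1/48 = 1/48
(3j)²=1/7 [(1 3 2; 1 -3 2)], sign=+1
⇒ 4πI² = 9/7
I = (-1)√(9/7/(4π)) = -0.31986543

-0.319865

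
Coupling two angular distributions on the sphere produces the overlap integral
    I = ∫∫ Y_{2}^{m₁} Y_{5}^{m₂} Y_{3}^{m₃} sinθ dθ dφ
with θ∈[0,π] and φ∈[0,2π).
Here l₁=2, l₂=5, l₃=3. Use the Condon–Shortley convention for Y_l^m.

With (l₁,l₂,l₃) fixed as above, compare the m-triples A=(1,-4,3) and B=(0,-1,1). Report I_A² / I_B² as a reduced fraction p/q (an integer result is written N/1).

14/15

l's match ⇒ only the (l;m) 3-j factors differ between A and B.
A: triangle coeff Δ(2,5,3) = 1/2310; Σ_t [1,1]: t=1:−1/4320 = -1/4320; (3j)²=2/55 [(2 5 3; 1 -4 3)], sign=-1
B: triangle coeff Δ(2,5,3) = 1/2310; Σ_t [2,2]: t=2:+1/192 = 1/192; (3j)²=3/77 [(2 5 3; 0 -1 1)], sign=+1
I_A²/I_B² = (2/55)/(3/77) = 14/15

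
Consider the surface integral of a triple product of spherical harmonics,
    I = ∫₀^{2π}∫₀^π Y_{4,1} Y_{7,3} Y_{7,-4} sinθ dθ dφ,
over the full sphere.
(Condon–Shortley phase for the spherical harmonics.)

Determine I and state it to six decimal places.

0.111287

m-sum 0 ✓  L=18 even ✓  3≤7≤11 ✓
Π(2lᵢ+1) = 9×15×15 = 2025
triangle coeff Δ(4,7,7) = 1/58198140
Σ_t [0,4]: t=0:+1/17418240 t=1:−1/622080 t=2:+1/230400 t=3:−1/622080 t=4:+1/17418240 = 1/806400
(3j)²=2268/230945 [(4 7 7; 0 0 0)], sign=-1
Σ_t [0,3]: t=0:+1/522547200 t=1:−1/8709120 t=2:+1/1935360 t=3:−1/4354560 = 13/74649600
(3j)²=91/11628 [(4 7 7; 1 3 -4)], sign=-1
⇒ 4πI² = 178605/1147619
I = (+1)√(178605/1147619/(4π)) = 0.11128663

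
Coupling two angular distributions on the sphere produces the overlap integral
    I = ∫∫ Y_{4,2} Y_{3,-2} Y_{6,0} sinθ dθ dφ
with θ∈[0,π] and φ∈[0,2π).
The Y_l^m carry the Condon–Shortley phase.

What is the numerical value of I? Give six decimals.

Σlᵢ=13 odd — θ-integrand is odd under cosθ→−cosθ; I=0

0.000000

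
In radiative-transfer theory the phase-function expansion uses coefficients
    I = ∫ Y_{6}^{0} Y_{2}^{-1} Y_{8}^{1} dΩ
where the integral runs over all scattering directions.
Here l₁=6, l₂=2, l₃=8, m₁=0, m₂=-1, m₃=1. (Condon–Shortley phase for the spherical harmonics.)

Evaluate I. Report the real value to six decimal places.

-0.205780

Rules hold: Σm=0, L=16 even, 4≤8≤8.
N = 13·5·17 = 1105
Δ = 0!·12!·4!/17! = 1/30940
Racah Σ t=0..0: t=0:+1/2073600 = 1/2073600
⇒ 3j(6 2 8; 0 0 0)² = 28/1105, sgn +1
Racah Σ t=0..0: t=0:+1/3110400 = 1/3110400
⇒ 3j(6 2 8; 0 -1 1)² = 21/1105, sgn -1
4πI² = N·(3j₀)²·(3jₘ)² = 588/1105
I = -1·√(0.532127/4π) = -0.20577973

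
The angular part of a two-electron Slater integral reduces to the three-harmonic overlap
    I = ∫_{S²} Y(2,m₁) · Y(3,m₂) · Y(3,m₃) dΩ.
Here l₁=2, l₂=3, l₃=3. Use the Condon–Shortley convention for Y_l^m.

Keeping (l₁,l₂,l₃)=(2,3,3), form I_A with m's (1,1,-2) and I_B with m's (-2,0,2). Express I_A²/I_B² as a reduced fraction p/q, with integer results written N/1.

3/4

Shared (l₁,l₂,l₃)=(2,3,3): N and (l;000)² cancel in I_A²/I_B².
A: Δ = 2!·2!·4!/9! = 1/3780; Racah Σ t=0..1: t=0:+1/48 t=1:−1/12 = -1/16; ⇒ 3j(2 3 3; 1 1 -2)² = 1/28, sgn +1
B: Δ = 2!·2!·4!/9! = 1/3780; Racah Σ t=2..2: t=2:+1/24 = 1/24; ⇒ 3j(2 3 3; -2 0 2)² = 1/21, sgn -1
I_A²/I_B² = (1/28)/(1/21) = 3/4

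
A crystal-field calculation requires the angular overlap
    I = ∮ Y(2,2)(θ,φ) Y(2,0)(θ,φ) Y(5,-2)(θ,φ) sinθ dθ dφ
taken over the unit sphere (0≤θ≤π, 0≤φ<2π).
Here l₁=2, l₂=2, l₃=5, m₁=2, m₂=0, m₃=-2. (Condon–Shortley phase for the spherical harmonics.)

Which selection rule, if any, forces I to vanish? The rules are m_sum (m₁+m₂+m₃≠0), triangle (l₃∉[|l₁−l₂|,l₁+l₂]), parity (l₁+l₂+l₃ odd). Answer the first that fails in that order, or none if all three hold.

triangle

azimuthal sum: 2 + 0 − 2 = 0  ✓
0 ≤ 5 ≤ 4 (triangle on l)  ✗
L = 2 + 2 + 5 = 9 (odd)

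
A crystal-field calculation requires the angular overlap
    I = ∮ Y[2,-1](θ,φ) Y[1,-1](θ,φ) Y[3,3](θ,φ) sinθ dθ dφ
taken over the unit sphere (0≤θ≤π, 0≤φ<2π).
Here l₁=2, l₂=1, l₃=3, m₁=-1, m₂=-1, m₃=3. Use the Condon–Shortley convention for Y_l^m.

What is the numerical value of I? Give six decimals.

m-sum = -1 − 1 + 3 = 1 ≠ 0 ⇒ I = 0

0.000000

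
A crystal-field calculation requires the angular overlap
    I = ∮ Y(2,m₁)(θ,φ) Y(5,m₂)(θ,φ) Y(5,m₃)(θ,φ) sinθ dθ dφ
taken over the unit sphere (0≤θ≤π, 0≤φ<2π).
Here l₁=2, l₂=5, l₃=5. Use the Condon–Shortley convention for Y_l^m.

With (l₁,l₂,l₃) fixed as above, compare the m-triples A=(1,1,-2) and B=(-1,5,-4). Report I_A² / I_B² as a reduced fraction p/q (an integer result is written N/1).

l's match ⇒ only the (l;m) 3-j factors differ between A and B.
A: triangle coeff Δ(2,5,5) = 1/38610; Σ_t [0,1]: t=0:+1/2880 t=1:−1/1440 = -1/2880; (3j)²=7/715 [(2 5 5; 1 1 -2)], sign=+1
B: triangle coeff Δ(2,5,5) = 1/38610; Σ_t [2,2]: t=2:+1/80640 = 1/80640; (3j)²=9/286 [(2 5 5; -1 5 -4)], sign=-1
I_A²/I_B² = (7/715)/(9/286) = 14/45

14/45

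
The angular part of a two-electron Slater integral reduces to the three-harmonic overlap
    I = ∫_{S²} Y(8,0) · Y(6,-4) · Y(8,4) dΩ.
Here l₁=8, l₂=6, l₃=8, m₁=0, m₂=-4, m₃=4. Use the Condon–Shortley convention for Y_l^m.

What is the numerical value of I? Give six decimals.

Rules hold: Σm=0, L=22 even, 2≤8≤14.
N = 17·13·17 = 3757
Δ = 6!·10!·6!/23! = 1/13742520792
Racah Σ t=0..6: t=0:+1/41803776000 t=1:−1/435456000 t=2:+1/39813120 t=3:−1/18662400 t=4:+1/39813120 t=5:−1/435456000 t=6:+1/41803776000 = -11/1393459200
⇒ 3j(8 6 8; 0 0 0)² = 600/96577, sgn -1
Racah Σ t=0..2: t=0:+1/2786918400 t=1:−1/435456000 t=2:+1/597196800 = -11/41803776000
⇒ 3j(8 6 8; 0 -4 4)² = 66/96577, sgn -1
4πI² = N·(3j₀)²·(3jₘ)² = 39600/2482597
I = +1·√(0.015951/4π) = 0.03562784

0.035628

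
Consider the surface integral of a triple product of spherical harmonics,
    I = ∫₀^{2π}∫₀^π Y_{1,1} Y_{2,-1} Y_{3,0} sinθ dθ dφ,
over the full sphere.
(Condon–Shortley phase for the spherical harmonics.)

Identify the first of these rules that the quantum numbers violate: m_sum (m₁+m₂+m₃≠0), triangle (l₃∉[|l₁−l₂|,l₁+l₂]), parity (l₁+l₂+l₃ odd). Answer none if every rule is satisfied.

Σmᵢ = 0  ✓
l₃∈[|l₁−l₂|,l₁+l₂]=[1,3], have l₃=3  ✓
Σlᵢ = 6 ⇒ even  ✓

none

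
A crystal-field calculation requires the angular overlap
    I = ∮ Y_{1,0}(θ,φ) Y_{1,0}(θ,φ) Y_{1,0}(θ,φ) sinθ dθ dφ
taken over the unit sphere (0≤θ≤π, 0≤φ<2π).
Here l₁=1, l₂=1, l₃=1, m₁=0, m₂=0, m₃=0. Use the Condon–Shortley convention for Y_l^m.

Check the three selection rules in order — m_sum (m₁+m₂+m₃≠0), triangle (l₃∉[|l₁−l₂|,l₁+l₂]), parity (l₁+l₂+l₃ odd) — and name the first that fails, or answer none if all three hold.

Σmᵢ = 0  ✓
l₃∈[|l₁−l₂|,l₁+l₂]=[0,2], have l₃=1  ✓
Σlᵢ = 3 ⇒ odd  ✗

parity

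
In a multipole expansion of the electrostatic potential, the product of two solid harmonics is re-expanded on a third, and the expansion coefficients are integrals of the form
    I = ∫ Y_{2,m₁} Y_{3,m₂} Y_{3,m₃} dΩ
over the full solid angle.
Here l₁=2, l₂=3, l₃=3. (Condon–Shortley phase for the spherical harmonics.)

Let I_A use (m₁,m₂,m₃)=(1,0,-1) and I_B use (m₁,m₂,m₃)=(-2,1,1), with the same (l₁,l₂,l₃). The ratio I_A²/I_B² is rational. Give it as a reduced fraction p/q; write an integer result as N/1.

1/12

Shared (l₁,l₂,l₃)=(2,3,3): N and (l;000)² cancel in I_A²/I_B².
A: Δ = 2!·2!·4!/9! = 1/3780; Racah Σ t=0..1: t=0:+1/12 t=1:−1/8 = -1/24; ⇒ 3j(2 3 3; 1 0 -1)² = 1/210, sgn -1
B: Δ = 2!·2!·4!/9! = 1/3780; Racah Σ t=2..2: t=2:+1/16 = 1/16; ⇒ 3j(2 3 3; -2 1 1)² = 2/35, sgn +1
I_A²/I_B² = (1/210)/(2/35) = 1/12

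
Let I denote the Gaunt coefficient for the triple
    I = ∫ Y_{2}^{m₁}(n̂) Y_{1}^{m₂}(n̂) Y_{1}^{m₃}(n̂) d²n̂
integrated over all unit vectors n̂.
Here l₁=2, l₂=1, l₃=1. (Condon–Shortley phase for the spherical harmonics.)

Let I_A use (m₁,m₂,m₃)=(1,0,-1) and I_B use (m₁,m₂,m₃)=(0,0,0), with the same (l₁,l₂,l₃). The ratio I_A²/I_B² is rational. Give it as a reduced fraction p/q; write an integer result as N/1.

l's match ⇒ only the (l;m) 3-j factors differ between A and B.
A: triangle coeff Δ(2,1,1) = 1/30; Σ_t [1,1]: t=1:−1/2 = -1/2; (3j)²=1/10 [(2 1 1; 1 0 -1)], sign=-1
B: triangle coeff Δ(2,1,1) = 1/30; Σ_t [1,1]: t=1:−1/1 = -1/1; (3j)²=2/15 [(2 1 1; 0 0 0)], sign=+1
I_A²/I_B² = (1/10)/(2/15) = 3/4

3/4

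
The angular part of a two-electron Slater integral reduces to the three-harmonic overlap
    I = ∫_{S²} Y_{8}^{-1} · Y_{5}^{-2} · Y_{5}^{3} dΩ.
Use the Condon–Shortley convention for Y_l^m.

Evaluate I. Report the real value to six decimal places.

0.157845

Checks pass: Σm=0; 18 even; l₃=5∈[3,13].
(2·8+1)(2·5+1)(2·5+1) = 2057
Δ: 8! 8! 2! / 19! → 1/37413090
sum: t=3:−1/1036800 t=4:+1/331776 t=5:−1/1036800 = 1/921600
3j²(8 5 5; 0 0 0) = Δ·Π!·Σ² = 490/46189  (sign -1)
sum: t=1:−1/406425600 t=2:+1/7257600 t=3:−1/2073600 = -47/135475200
3j²(8 5 5; -1 -2 3) = Δ·Π!·Σ² = 6627/461890  (sign -1)
combine: 4πI² = 2057·490/46189·6627/461890 = 324723/1037153
take √, sign +1: I = 0.15784476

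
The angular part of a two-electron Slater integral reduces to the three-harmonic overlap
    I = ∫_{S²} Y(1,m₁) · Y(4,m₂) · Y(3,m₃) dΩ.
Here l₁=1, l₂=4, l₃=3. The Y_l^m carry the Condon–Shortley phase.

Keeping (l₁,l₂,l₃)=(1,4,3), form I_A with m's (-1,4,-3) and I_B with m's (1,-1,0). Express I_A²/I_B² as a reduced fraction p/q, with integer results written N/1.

14/5

Same 1,4,3: normalisation and zero-m 3j drop out of the ratio.
A: Δ: 2! 0! 6! / 9! → 1/252; sum: t=2:+1/1440 = 1/1440; 3j²(1 4 3; -1 4 -3) = Δ·Π!·Σ² = 1/9  (sign +1)
B: Δ: 2! 0! 6! / 9! → 1/252; sum: t=0:+1/72 = 1/72; 3j²(1 4 3; 1 -1 0) = Δ·Π!·Σ² = 5/126  (sign -1)
I_A²/I_B² = (1/9)/(5/126) = 14/5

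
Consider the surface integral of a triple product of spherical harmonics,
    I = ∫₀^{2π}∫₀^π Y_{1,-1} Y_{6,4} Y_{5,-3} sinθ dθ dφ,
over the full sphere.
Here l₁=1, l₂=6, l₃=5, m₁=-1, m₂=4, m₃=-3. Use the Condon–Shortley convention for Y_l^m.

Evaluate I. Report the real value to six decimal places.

Rules hold: Σm=0, L=12 even, 5≤5≤7.
N = 3·13·11 = 429
Δ = 2!·0!·10!/13! = 1/858
Racah Σ t=1..1: t=1:−1/14400 = -1/14400
⇒ 3j(1 6 5; 0 0 0)² = 6/143, sgn +1
Racah Σ t=2..2: t=2:+1/161280 = 1/161280
⇒ 3j(1 6 5; -1 4 -3)² = 15/286, sgn +1
4πI² = N·(3j₀)²·(3jₘ)² = 135/143
I = +1·√(0.944056/4π) = 0.27409047

0.274090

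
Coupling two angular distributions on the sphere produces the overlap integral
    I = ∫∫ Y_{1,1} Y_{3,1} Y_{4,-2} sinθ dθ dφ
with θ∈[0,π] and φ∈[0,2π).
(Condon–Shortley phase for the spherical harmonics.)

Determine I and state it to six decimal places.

m-sum 0 ✓  L=8 even ✓  2≤4≤4 ✓
Π(2lᵢ+1) = 3×7×9 = 189
triangle coeff Δ(1,3,4) = 1/252
Σ_t [0,0]: t=0:+1/36 = 1/36
(3j)²=4/63 [(1 3 4; 0 0 0)], sign=+1
Σ_t [0,0]: t=0:+1/96 = 1/96
(3j)²=5/84 [(1 3 4; 1 1 -2)], sign=+1
⇒ 4πI² = 5/7
I = (+1)√(5/7/(4π)) = 0.23841361

0.238414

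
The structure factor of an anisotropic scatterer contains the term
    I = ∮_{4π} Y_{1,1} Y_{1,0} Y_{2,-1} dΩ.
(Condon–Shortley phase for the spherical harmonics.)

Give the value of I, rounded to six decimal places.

-0.218510

Checks pass: Σm=0; 4 even; l₃=2∈[0,2].
(2·1+1)(2·1+1)(2·2+1) = 45
Δ: 0! 2! 2! / 5! → 1/30
sum: t=0:+1/1 = 1/1
3j²(1 1 2; 0 0 0) = Δ·Π!·Σ² = 2/15  (sign +1)
sum: t=0:+1/2 = 1/2
3j²(1 1 2; 1 0 -1) = Δ·Π!·Σ² = 1/10  (sign -1)
combine: 4πI² = 45·2/15·1/10 = 3/5
take √, sign -1: I = -0.21850969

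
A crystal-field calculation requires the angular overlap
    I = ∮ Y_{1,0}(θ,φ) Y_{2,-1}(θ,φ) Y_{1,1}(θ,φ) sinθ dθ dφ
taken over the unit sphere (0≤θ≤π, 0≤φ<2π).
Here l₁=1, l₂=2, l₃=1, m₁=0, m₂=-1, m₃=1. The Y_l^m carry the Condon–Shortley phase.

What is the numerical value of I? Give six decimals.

Rules hold: Σm=0, L=4 even, 1≤1≤3.
N = 3·5·3 = 45
Δ = 2!·0!·2!/5! = 1/30
Racah Σ t=1..1: t=1:−1/1 = -1/1
⇒ 3j(1 2 1; 0 0 0)² = 2/15, sgn +1
Racah Σ t=1..1: t=1:−1/2 = -1/2
⇒ 3j(1 2 1; 0 -1 1)² = 1/10, sgn -1
4πI² = N·(3j₀)²·(3jₘ)² = 3/5
I = -1·√(0.6/4π) = -0.21850969

-0.218510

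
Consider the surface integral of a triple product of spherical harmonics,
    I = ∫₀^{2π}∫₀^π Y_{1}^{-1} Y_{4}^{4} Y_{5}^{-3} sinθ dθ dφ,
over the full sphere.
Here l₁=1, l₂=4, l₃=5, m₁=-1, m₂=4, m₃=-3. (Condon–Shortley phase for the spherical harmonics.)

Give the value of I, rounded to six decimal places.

-0.049106

Checks pass: Σm=0; 10 even; l₃=5∈[3,5].
(2·1+1)(2·4+1)(2·5+1) = 297
Δ: 0! 2! 8! / 11! → 1/495
sum: t=0:+1/576 = 1/576
3j²(1 4 5; 0 0 0) = Δ·Π!·Σ² = 5/99  (sign -1)
sum: t=0:+1/80640 = 1/80640
3j²(1 4 5; -1 4 -3) = Δ·Π!·Σ² = 1/495  (sign +1)
combine: 4πI² = 297·5/99·1/495 = 1/33
take √, sign -1: I = -0.04910640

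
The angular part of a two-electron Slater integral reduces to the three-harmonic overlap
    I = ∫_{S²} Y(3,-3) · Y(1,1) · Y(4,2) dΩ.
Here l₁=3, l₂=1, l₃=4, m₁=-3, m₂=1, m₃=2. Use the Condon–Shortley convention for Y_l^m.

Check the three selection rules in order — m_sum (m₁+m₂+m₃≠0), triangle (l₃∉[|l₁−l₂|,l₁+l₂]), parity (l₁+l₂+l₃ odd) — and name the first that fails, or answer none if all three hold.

Σmᵢ = 0  ✓
l₃∈[|l₁−l₂|,l₁+l₂]=[2,4], have l₃=4  ✓
Σlᵢ = 8 ⇒ even  ✓

none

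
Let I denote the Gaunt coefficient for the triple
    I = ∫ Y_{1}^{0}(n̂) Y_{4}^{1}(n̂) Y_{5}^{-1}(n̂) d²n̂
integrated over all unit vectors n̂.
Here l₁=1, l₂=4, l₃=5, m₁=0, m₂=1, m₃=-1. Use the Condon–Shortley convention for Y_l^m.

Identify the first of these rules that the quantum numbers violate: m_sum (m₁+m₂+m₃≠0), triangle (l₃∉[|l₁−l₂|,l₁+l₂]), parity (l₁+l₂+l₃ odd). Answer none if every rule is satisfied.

azimuthal sum: 0 + 1 − 1 = 0  ✓
3 ≤ 5 ≤ 5 (triangle on l)  ✓
L = 1 + 4 + 5 = 10 (even)  ✓

none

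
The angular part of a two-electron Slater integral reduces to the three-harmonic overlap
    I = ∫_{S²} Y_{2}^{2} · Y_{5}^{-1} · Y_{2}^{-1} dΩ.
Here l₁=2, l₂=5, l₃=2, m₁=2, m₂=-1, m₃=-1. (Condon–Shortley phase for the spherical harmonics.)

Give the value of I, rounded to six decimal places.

0.000000

l₃=2 ∉ [3,7] — triangle fails ⇒ I = 0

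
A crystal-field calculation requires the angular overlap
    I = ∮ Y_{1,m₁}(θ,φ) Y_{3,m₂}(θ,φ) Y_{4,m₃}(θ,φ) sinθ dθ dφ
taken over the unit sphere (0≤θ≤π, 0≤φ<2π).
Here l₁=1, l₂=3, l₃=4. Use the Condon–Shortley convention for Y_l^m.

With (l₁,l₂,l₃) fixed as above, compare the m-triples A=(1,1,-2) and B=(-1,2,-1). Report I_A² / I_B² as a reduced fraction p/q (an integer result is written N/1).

5/1

Shared (l₁,l₂,l₃)=(1,3,4): N and (l;000)² cancel in I_A²/I_B².
A: Δ = 0!·2!·6!/9! = 1/252; Racah Σ t=0..0: t=0:+1/96 = 1/96; ⇒ 3j(1 3 4; 1 1 -2)² = 5/84, sgn +1
B: Δ = 0!·2!·6!/9! = 1/252; Racah Σ t=0..0: t=0:+1/240 = 1/240; ⇒ 3j(1 3 4; -1 2 -1)² = 1/84, sgn -1
I_A²/I_B² = (5/84)/(1/84) = 5/1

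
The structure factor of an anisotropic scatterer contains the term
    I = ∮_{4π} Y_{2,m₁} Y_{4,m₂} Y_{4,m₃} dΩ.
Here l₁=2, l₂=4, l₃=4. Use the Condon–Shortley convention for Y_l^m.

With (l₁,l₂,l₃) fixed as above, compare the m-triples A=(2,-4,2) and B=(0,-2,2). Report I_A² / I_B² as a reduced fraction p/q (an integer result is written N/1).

Same 2,4,4: normalisation and zero-m 3j drop out of the ratio.
A: Δ: 2! 2! 6! / 11! → 1/13860; sum: t=0:+1/2880 = 1/2880; 3j²(2 4 4; 2 -4 2) = Δ·Π!·Σ² = 2/165  (sign +1)
B: Δ: 2! 2! 6! / 11! → 1/13860; sum: t=0:+1/192 t=1:−1/120 t=2:+1/2880 = -1/360; 3j²(2 4 4; 0 -2 2) = Δ·Π!·Σ² = 16/3465  (sign -1)
I_A²/I_B² = (2/165)/(16/3465) = 21/8

21/8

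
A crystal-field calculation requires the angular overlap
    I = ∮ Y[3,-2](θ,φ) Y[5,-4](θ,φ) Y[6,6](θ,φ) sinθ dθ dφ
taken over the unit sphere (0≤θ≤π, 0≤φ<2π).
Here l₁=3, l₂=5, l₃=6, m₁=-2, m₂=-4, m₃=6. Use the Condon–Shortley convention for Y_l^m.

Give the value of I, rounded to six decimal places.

m-sum 0 ✓  L=14 even ✓  2≤6≤8 ✓
Π(2lᵢ+1) = 7×11×13 = 1001
triangle coeff Δ(3,5,6) = 1/675675
Σ_t [0,2]: t=0:+1/8640 t=1:−1/2304 t=2:+1/8640 = -7/34560
(3j)²=7/429 [(3 5 6; 0 0 0)], sign=-1
Σ_t [1,1]: t=1:−1/967680 = -1/967680
(3j)²=3/91 [(3 5 6; -2 -4 6)], sign=-1
⇒ 4πI² = 7/13
I = (+1)√(7/13/(4π)) = 0.20700098

0.207001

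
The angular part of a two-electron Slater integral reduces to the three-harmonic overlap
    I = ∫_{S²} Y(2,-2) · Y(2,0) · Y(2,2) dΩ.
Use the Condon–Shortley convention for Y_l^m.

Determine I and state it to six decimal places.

-0.180224

Checks pass: Σm=0; 6 even; l₃=2∈[0,4].
(2·2+1)(2·2+1)(2·2+1) = 125
Δ: 2! 2! 2! / 7! → 1/630
sum: t=0:+1/8 t=1:−1/1 t=2:+1/8 = -3/4
3j²(2 2 2; 0 0 0) = Δ·Π!·Σ² = 2/35  (sign -1)
sum: t=2:+1/8 = 1/8
3j²(2 2 2; -2 0 2) = Δ·Π!·Σ² = 2/35  (sign +1)
combine: 4πI² = 125·2/35·2/35 = 20/49
take √, sign -1: I = -0.18022375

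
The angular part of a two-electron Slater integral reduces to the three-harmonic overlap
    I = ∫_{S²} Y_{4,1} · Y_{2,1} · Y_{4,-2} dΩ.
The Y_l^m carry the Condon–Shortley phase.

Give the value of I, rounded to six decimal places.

0.127700

Rules hold: Σm=0, L=10 even, 2≤4≤6.
N = 9·5·9 = 405
Δ = 2!·6!·2!/11! = 1/13860
Racah Σ t=0..2: t=0:+1/192 t=1:−1/36 t=2:+1/192 = -5/288
⇒ 3j(4 2 4; 0 0 0)² = 20/693, sgn -1
Racah Σ t=1..2: t=1:−1/96 t=2:+1/240 = -1/160
⇒ 3j(4 2 4; 1 1 -2)² = 27/1540, sgn -1
4πI² = N·(3j₀)²·(3jₘ)² = 1215/5929
I = +1·√(0.204925/4π) = 0.12770047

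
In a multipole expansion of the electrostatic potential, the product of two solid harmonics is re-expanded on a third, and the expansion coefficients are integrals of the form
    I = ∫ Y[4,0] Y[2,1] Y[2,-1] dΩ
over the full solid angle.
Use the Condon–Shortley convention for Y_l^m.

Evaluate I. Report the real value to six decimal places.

0.161197

Rules hold: Σm=0, L=8 even, 2≤2≤6.
N = 9·5·5 = 225
Δ = 4!·4!·0!/9! = 1/630
Racah Σ t=2..2: t=2:+1/16 = 1/16
⇒ 3j(4 2 2; 0 0 0)² = 2/35, sgn +1
Racah Σ t=3..3: t=3:−1/36 = -1/36
⇒ 3j(4 2 2; 0 1 -1)² = 8/315, sgn +1
4πI² = N·(3j₀)²·(3jₘ)² = 16/49
I = +1·√(0.326531/4π) = 0.16119702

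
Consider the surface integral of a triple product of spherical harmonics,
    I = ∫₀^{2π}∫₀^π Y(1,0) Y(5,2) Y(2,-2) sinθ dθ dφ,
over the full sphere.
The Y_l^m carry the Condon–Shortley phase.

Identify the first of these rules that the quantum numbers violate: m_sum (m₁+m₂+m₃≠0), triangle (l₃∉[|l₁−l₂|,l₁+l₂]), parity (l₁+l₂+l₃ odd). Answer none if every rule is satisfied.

m₁+m₂+m₃ = 0 + 2 − 2 = 0  ✓
triangle: |1−5|=4 ≤ l₃=2 ≤ 1+5=6  ✗
parity: l₁+l₂+l₃ = 8 is even

triangle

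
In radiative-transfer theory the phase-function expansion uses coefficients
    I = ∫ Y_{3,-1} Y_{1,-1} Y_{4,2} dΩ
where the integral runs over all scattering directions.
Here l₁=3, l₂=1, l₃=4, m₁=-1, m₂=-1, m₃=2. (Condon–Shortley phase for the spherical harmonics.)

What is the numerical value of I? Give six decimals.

Rules hold: Σm=0, L=8 even, 2≤4≤4.
N = 7·3·9 = 189
Δ = 0!·6!·2!/9! = 1/252
Racah Σ t=0..0: t=0:+1/36 = 1/36
⇒ 3j(3 1 4; 0 0 0)² = 4/63, sgn +1
Racah Σ t=0..0: t=0:+1/96 = 1/96
⇒ 3j(3 1 4; -1 -1 2)² = 5/84, sgn +1
4πI² = N·(3j₀)²·(3jₘ)² = 5/7
I = +1·√(0.714286/4π) = 0.23841361

0.238414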